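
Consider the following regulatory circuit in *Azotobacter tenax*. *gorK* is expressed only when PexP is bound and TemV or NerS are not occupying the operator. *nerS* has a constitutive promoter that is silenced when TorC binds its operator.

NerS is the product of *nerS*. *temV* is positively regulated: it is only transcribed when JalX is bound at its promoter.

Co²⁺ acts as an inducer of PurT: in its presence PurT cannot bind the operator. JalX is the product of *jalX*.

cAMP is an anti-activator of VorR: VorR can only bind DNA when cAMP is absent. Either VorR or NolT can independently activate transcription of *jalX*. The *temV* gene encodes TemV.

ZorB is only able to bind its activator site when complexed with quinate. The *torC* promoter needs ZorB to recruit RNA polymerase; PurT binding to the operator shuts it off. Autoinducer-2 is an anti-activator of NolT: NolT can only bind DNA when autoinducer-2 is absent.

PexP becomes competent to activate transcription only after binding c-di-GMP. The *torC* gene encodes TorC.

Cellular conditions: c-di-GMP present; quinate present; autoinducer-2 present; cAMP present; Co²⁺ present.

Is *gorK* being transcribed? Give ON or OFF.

cAMP is present, so VorR is inactive.
Autoinducer-2 is present, so NolT is inactive.
No activator is available at the *jalX* promoter, so *jalX* is not transcribed.
So JalX is not produced.
Required activator JalX is absent, so *temV* is not transcribed.
So TemV is not produced.
Quinate is present, so ZorB is active.
Co²⁺ is present, so PurT is inactive.
No repressor is bound and ZorB is active, so *torC* is transcribed.
So TorC is produced and active.
With repressor TorC bound, *nerS* is not transcribed.
So NerS is not produced.
c-di-GMP is present, so PexP is active.
No repressor is bound and PexP is active, so *gorK* is transcribed.

ON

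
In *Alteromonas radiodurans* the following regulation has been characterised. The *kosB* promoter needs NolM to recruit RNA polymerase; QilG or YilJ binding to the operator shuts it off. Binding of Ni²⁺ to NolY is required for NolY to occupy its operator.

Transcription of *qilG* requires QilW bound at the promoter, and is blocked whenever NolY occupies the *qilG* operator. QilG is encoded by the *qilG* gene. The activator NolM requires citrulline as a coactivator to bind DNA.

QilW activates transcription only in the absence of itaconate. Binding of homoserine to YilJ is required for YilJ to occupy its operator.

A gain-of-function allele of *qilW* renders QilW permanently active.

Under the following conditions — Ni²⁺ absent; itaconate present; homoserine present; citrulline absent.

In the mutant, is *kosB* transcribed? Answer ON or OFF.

OFF

Ni²⁺ is absent, so NolY is inactive.
QilW is constitutively active in this strain.
No repressor is bound and QilW is active, so *qilG* is transcribed.
So QilG is produced and active.
Homoserine is present, so YilJ is active.
Citrulline is absent, so NolM is inactive.
With repressor QilG bound, *kosB* is not transcribed.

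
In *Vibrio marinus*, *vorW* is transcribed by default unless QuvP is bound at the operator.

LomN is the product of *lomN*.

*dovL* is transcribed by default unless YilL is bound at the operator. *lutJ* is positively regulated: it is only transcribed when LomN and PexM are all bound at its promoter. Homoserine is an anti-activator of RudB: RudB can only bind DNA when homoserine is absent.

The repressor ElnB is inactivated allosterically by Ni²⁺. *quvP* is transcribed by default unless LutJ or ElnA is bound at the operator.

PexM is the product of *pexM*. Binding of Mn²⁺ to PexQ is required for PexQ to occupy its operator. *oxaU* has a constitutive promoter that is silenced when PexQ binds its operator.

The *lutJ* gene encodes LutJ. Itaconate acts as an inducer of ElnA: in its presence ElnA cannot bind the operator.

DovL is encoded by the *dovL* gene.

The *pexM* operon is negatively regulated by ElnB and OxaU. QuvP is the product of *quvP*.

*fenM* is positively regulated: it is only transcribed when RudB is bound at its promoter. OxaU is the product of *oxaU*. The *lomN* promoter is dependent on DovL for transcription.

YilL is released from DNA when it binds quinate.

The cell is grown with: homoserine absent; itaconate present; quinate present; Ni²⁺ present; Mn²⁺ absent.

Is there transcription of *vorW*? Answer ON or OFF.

OFF

Quinate is present, so YilL is inactive.
With no repressor bound, *dovL* is transcribed.
So DovL is produced and active.
No repressor is bound and DovL is active, so *lomN* is transcribed.
So LomN is produced and active.
Ni²⁺ is present, so ElnB is inactive.
Mn²⁺ is absent, so PexQ is inactive.
With no repressor bound, *oxaU* is transcribed.
So OxaU is produced and active.
With repressor OxaU bound, *pexM* is not transcribed.
So PexM is not produced.
Required activator PexM is absent, so *lutJ* is not transcribed.
So LutJ is not produced.
Itaconate is present, so ElnA is inactive.
With no repressor bound, *quvP* is transcribed.
So QuvP is produced and active.
With repressor QuvP bound, *vorW* is not transcribed.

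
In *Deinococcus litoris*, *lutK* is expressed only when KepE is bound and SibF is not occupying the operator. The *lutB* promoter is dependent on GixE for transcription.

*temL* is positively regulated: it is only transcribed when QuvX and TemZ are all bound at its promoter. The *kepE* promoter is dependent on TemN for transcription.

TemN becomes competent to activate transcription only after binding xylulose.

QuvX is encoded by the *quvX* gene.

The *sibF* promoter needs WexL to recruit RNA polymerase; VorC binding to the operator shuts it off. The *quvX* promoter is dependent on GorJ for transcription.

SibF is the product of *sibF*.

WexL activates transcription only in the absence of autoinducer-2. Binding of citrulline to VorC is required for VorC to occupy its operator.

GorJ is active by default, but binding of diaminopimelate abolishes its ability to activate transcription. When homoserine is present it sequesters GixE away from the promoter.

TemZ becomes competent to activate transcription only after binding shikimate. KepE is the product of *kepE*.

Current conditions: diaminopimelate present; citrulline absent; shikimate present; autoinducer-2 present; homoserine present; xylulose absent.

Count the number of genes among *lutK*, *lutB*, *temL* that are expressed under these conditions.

Xylulose is absent, so TemN is inactive.
Required activator TemN is absent, so *kepE* is not transcribed.
So KepE is not produced.
Autoinducer-2 is present, so WexL is inactive.
Citrulline is absent, so VorC is inactive.
Required activator WexL is absent, so *sibF* is not transcribed.
So SibF is not produced.
Required activator KepE is absent, so *lutK* is not transcribed.
→ *lutK* is OFF.
Homoserine is present, so GixE is inactive.
Required activator GixE is absent, so *lutB* is not transcribed.
→ *lutB* is OFF.
Diaminopimelate is present, so GorJ is inactive.
Required activator GorJ is absent, so *quvX* is not transcribed.
So QuvX is not produced.
Shikimate is present, so TemZ is active.
Required activator QuvX is absent, so *temL* is not transcribed.
→ *temL* is OFF.
0 of the 3 genes are transcribed.

0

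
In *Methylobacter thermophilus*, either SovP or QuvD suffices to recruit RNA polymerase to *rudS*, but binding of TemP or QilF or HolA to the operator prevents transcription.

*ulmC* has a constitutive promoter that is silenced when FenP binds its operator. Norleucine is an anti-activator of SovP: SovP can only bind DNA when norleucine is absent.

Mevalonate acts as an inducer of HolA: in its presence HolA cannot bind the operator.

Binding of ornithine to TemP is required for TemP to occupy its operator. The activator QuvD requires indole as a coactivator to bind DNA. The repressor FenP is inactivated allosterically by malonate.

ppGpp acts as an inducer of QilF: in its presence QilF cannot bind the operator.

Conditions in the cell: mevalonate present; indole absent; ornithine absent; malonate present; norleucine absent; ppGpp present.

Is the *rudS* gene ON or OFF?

Ornithine is absent, so TemP is inactive.
ppGpp is present, so QilF is inactive.
Norleucine is absent, so SovP is active.
Indole is absent, so QuvD is inactive.
Mevalonate is present, so HolA is inactive.
Activator SovP is present, so *rudS* is transcribed.

ON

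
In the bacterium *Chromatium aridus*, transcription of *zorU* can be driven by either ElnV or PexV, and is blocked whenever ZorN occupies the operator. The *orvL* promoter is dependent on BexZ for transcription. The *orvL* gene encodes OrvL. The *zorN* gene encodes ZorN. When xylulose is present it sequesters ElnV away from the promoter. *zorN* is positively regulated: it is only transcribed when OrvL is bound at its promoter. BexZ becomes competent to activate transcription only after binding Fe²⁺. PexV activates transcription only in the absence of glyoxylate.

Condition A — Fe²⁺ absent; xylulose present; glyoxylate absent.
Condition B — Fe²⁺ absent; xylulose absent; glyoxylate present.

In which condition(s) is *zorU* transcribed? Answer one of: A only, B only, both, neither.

both

Condition A:
Fe²⁺ is absent, so BexZ is inactive.
Required activator BexZ is absent, so *orvL* is not transcribed.
So OrvL is not produced.
Required activator OrvL is absent, so *zorN* is not transcribed.
So ZorN is not produced.
Xylulose is present, so ElnV is inactive.
Glyoxylate is absent, so PexV is active.
Activator PexV is present, so *zorU* is transcribed.
→ *zorU* is ON in A.
Condition B:
Fe²⁺ is absent, so BexZ is inactive.
Required activator BexZ is absent, so *orvL* is not transcribed.
So OrvL is not produced.
Required activator OrvL is absent, so *zorN* is not transcribed.
So ZorN is not produced.
Xylulose is absent, so ElnV is active.
Glyoxylate is present, so PexV is inactive.
Activator ElnV is present, so *zorU* is transcribed.
→ *zorU* is ON in B.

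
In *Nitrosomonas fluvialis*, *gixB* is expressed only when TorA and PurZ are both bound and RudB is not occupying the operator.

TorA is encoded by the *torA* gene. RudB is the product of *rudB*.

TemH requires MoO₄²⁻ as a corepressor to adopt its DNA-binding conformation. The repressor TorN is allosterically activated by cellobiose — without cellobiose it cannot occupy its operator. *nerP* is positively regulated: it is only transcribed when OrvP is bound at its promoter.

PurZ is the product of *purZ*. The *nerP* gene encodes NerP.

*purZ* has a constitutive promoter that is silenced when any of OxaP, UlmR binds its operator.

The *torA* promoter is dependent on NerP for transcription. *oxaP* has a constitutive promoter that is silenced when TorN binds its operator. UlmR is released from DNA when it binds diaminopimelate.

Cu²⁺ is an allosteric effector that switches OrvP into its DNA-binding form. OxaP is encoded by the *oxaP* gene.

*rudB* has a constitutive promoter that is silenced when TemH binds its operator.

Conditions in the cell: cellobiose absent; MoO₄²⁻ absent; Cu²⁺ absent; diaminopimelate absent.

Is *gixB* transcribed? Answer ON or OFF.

Cu²⁺ is absent, so OrvP is inactive.
Required activator OrvP is absent, so *nerP* is not transcribed.
So NerP is not produced.
Required activator NerP is absent, so *torA* is not transcribed.
So TorA is not produced.
Cellobiose is absent, so TorN is inactive.
With no repressor bound, *oxaP* is transcribed.
So OxaP is produced and active.
Diaminopimelate is absent, so UlmR is active.
With repressor OxaP bound, *purZ* is not transcribed.
So PurZ is not produced.
MoO₄²⁻ is absent, so TemH is inactive.
With no repressor bound, *rudB* is transcribed.
So RudB is produced and active.
With repressor RudB bound, *gixB* is not transcribed.

OFF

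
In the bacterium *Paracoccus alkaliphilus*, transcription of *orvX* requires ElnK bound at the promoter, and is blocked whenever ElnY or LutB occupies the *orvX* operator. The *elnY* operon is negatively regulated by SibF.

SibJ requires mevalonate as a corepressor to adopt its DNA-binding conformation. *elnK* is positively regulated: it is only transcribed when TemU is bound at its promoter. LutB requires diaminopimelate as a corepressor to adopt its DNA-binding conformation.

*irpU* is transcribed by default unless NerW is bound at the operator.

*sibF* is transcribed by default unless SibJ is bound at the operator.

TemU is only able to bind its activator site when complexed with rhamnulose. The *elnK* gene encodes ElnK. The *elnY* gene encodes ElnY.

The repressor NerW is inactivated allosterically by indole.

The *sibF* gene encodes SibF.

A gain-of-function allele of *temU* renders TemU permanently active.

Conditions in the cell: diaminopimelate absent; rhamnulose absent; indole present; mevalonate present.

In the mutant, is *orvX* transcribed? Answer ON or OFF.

Mevalonate is present, so SibJ is active.
With repressor SibJ bound, *sibF* is not transcribed.
So SibF is not produced.
With no repressor bound, *elnY* is transcribed.
So ElnY is produced and active.
Diaminopimelate is absent, so LutB is inactive.
TemU is constitutively active in this strain.
No repressor is bound and TemU is active, so *elnK* is transcribed.
So ElnK is produced and active.
With repressor ElnY bound, *orvX* is not transcribed.

OFF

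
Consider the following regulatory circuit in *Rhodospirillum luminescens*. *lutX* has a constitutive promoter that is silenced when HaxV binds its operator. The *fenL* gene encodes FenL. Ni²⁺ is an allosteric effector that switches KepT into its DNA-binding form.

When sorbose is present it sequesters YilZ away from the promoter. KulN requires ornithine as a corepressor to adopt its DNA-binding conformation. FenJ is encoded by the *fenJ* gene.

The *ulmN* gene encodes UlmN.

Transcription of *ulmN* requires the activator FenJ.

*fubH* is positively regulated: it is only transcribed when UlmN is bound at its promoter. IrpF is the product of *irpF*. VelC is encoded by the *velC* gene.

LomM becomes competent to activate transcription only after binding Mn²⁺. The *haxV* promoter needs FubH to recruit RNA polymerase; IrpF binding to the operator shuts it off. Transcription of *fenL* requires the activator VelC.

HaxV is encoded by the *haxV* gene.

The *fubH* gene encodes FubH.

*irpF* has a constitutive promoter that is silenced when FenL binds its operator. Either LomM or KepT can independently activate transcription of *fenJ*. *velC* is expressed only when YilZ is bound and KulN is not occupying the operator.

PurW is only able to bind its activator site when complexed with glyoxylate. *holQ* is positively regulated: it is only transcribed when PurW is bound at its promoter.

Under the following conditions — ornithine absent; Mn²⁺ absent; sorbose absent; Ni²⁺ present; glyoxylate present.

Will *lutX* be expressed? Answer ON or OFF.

OFF

Mn²⁺ is absent, so LomM is inactive.
Ni²⁺ is present, so KepT is active.
Activator KepT is present, so *fenJ* is transcribed.
So FenJ is produced and active.
No repressor is bound and FenJ is active, so *ulmN* is transcribed.
So UlmN is produced and active.
No repressor is bound and UlmN is active, so *fubH* is transcribed.
So FubH is produced and active.
Ornithine is absent, so KulN is inactive.
Sorbose is absent, so YilZ is active.
No repressor is bound and YilZ is active, so *velC* is transcribed.
So VelC is produced and active.
No repressor is bound and VelC is active, so *fenL* is transcribed.
So FenL is produced and active.
With repressor FenL bound, *irpF* is not transcribed.
So IrpF is not produced.
No repressor is bound and FubH is active, so *haxV* is transcribed.
So HaxV is produced and active.
With repressor HaxV bound, *lutX* is not transcribed.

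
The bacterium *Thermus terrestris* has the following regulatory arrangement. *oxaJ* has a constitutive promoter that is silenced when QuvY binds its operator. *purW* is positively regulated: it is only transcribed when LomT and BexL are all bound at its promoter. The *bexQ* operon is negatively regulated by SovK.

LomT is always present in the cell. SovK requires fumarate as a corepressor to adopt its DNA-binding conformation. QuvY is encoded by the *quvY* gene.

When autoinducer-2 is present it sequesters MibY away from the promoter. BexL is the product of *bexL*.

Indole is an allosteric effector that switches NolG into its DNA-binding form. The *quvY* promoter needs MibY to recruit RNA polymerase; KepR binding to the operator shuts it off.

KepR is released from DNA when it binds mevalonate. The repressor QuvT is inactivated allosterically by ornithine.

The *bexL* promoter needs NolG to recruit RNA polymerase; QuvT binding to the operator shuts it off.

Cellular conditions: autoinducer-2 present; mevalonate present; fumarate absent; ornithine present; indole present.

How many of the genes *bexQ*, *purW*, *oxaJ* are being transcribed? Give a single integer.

Fumarate is absent, so SovK is inactive.
With no repressor bound, *bexQ* is transcribed.
→ *bexQ* is ON.
LomT is produced constitutively and is active.
Ornithine is present, so QuvT is inactive.
Indole is present, so NolG is active.
No repressor is bound and NolG is active, so *bexL* is transcribed.
So BexL is produced and active.
No repressor is bound and LomT and BexL are active, so *purW* is transcribed.
→ *purW* is ON.
Mevalonate is present, so KepR is inactive.
Autoinducer-2 is present, so MibY is inactive.
Required activator MibY is absent, so *quvY* is not transcribed.
So QuvY is not produced.
With no repressor bound, *oxaJ* is transcribed.
→ *oxaJ* is ON.
3 of the 3 genes are transcribed.

3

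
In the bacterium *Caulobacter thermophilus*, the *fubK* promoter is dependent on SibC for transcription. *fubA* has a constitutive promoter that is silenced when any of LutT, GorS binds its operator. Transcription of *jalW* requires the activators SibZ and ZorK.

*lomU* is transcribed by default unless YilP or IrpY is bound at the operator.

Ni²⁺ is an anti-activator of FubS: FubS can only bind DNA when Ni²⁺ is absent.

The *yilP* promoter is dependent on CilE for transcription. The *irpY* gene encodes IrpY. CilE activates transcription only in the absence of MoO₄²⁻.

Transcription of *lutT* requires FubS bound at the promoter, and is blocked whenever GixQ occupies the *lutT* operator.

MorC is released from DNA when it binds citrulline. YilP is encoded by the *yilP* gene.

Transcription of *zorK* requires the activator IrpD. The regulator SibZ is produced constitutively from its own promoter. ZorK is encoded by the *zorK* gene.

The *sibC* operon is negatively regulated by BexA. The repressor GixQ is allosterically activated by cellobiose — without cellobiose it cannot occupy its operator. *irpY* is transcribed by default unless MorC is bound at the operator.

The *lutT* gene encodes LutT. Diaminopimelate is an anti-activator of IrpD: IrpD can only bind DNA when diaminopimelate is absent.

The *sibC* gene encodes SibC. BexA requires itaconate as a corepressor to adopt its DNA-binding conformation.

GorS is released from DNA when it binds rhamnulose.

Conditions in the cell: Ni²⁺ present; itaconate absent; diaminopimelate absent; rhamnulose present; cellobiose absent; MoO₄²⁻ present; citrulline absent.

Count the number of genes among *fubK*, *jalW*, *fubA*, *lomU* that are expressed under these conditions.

Itaconate is absent, so BexA is inactive.
With no repressor bound, *sibC* is transcribed.
So SibC is produced and active.
No repressor is bound and SibC is active, so *fubK* is transcribed.
→ *fubK* is ON.
SibZ is produced constitutively and is active.
Diaminopimelate is absent, so IrpD is active.
No repressor is bound and IrpD is active, so *zorK* is transcribed.
So ZorK is produced and active.
No repressor is bound and SibZ and ZorK are active, so *jalW* is transcribed.
→ *jalW* is ON.
Ni²⁺ is present, so FubS is inactive.
Cellobiose is absent, so GixQ is inactive.
Required activator FubS is absent, so *lutT* is not transcribed.
So LutT is not produced.
Rhamnulose is present, so GorS is inactive.
With no repressor bound, *fubA* is transcribed.
→ *fubA* is ON.
MoO₄²⁻ is present, so CilE is inactive.
Required activator CilE is absent, so *yilP* is not transcribed.
So YilP is not produced.
Citrulline is absent, so MorC is active.
With repressor MorC bound, *irpY* is not transcribed.
So IrpY is not produced.
With no repressor bound, *lomU* is transcribed.
→ *lomU* is ON.
4 of the 4 genes are transcribed.

4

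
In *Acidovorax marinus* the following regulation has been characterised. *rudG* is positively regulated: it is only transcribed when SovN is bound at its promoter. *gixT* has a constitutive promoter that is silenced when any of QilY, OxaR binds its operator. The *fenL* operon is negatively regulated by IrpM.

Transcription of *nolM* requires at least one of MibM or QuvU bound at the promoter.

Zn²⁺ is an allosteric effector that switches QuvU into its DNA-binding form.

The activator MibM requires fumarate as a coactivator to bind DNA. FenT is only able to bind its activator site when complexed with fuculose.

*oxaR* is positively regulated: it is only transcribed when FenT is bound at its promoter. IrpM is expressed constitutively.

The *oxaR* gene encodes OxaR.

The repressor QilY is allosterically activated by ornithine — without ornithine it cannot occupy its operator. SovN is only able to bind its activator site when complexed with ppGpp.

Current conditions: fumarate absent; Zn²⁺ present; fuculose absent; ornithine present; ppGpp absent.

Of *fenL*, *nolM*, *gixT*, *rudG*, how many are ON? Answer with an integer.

IrpM is produced constitutively and is active.
With repressor IrpM bound, *fenL* is not transcribed.
→ *fenL* is OFF.
Fumarate is absent, so MibM is inactive.
Zn²⁺ is present, so QuvU is active.
Activator QuvU is present, so *nolM* is transcribed.
→ *nolM* is ON.
Ornithine is present, so QilY is active.
Fuculose is absent, so FenT is inactive.
Required activator FenT is absent, so *oxaR* is not transcribed.
So OxaR is not produced.
With repressor QilY bound, *gixT* is not transcribed.
→ *gixT* is OFF.
ppGpp is absent, so SovN is inactive.
Required activator SovN is absent, so *rudG* is not transcribed.
→ *rudG* is OFF.
1 of the 4 genes is transcribed.

1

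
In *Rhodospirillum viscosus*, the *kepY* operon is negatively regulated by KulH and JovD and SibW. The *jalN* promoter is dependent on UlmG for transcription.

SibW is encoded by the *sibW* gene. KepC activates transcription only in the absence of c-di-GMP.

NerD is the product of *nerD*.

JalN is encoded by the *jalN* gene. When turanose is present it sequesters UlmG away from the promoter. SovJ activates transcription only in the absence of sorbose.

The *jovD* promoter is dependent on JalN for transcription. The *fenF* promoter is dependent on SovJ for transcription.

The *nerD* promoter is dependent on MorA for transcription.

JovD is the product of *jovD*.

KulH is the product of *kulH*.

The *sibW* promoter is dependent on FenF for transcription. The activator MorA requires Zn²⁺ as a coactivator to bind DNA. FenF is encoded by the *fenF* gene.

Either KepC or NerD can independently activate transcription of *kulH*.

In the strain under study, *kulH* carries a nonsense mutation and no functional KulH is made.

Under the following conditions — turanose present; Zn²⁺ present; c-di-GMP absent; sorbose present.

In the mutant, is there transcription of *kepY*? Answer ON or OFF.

KulH is non-functional in this strain, so it has no effect.
Turanose is present, so UlmG is inactive.
Required activator UlmG is absent, so *jalN* is not transcribed.
So JalN is not produced.
Required activator JalN is absent, so *jovD* is not transcribed.
So JovD is not produced.
Sorbose is present, so SovJ is inactive.
Required activator SovJ is absent, so *fenF* is not transcribed.
So FenF is not produced.
Required activator FenF is absent, so *sibW* is not transcribed.
So SibW is not produced.
With no repressor bound, *kepY* is transcribed.

ON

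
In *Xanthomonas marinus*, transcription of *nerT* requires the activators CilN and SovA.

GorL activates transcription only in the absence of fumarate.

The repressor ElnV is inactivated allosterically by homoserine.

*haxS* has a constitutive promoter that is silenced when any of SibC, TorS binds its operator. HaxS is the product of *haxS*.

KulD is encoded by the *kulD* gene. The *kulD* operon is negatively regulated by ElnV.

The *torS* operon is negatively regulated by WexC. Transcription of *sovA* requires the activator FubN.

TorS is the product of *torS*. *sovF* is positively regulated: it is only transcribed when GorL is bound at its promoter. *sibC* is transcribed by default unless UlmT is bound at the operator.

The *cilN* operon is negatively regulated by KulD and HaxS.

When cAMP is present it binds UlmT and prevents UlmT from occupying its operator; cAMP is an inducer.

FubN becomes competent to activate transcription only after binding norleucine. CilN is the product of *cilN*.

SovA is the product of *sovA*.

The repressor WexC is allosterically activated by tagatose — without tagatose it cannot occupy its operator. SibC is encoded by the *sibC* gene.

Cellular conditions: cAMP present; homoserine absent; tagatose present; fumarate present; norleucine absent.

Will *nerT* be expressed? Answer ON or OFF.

Homoserine is absent, so ElnV is active.
With repressor ElnV bound, *kulD* is not transcribed.
So KulD is not produced.
cAMP is present, so UlmT is inactive.
With no repressor bound, *sibC* is transcribed.
So SibC is produced and active.
Tagatose is present, so WexC is active.
With repressor WexC bound, *torS* is not transcribed.
So TorS is not produced.
With repressor SibC bound, *haxS* is not transcribed.
So HaxS is not produced.
With no repressor bound, *cilN* is transcribed.
So CilN is produced and active.
Norleucine is absent, so FubN is inactive.
Required activator FubN is absent, so *sovA* is not transcribed.
So SovA is not produced.
Required activator SovA is absent, so *nerT* is not transcribed.

OFF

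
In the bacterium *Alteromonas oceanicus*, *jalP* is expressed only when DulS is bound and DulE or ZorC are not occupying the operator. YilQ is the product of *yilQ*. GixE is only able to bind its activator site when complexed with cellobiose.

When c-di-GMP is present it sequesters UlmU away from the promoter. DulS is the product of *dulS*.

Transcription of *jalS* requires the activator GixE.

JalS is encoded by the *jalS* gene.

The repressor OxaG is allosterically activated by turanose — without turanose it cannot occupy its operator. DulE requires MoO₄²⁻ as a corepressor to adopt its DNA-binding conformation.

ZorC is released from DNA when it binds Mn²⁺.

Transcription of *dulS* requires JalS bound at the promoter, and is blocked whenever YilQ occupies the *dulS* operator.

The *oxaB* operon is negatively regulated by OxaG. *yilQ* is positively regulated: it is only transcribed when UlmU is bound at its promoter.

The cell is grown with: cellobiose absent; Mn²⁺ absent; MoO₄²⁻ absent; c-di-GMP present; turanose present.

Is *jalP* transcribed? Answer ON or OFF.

OFF

Cellobiose is absent, so GixE is inactive.
Required activator GixE is absent, so *jalS* is not transcribed.
So JalS is not produced.
c-di-GMP is present, so UlmU is inactive.
Required activator UlmU is absent, so *yilQ* is not transcribed.
So YilQ is not produced.
Required activator JalS is absent, so *dulS* is not transcribed.
So DulS is not produced.
MoO₄²⁻ is absent, so DulE is inactive.
Mn²⁺ is absent, so ZorC is active.
With repressor ZorC bound, *jalP* is not transcribed.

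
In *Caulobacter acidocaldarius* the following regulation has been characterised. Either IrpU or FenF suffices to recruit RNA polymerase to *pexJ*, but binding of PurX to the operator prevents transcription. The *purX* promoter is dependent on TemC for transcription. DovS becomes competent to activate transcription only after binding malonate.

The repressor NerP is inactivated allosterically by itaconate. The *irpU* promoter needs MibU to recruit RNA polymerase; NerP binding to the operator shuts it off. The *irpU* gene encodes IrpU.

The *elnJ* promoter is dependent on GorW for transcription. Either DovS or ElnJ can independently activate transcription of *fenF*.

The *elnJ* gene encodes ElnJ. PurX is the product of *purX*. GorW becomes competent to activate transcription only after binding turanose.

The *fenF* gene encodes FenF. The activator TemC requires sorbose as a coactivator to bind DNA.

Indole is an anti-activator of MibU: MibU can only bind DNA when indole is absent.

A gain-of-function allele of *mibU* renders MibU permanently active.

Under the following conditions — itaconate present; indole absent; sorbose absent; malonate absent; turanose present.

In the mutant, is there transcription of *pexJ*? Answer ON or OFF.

MibU is constitutively active in this strain.
Itaconate is present, so NerP is inactive.
No repressor is bound and MibU is active, so *irpU* is transcribed.
So IrpU is produced and active.
Sorbose is absent, so TemC is inactive.
Required activator TemC is absent, so *purX* is not transcribed.
So PurX is not produced.
Malonate is absent, so DovS is inactive.
Turanose is present, so GorW is active.
No repressor is bound and GorW is active, so *elnJ* is transcribed.
So ElnJ is produced and active.
Activator ElnJ is present, so *fenF* is transcribed.
So FenF is produced and active.
Activator IrpU is present, so *pexJ* is transcribed.

ON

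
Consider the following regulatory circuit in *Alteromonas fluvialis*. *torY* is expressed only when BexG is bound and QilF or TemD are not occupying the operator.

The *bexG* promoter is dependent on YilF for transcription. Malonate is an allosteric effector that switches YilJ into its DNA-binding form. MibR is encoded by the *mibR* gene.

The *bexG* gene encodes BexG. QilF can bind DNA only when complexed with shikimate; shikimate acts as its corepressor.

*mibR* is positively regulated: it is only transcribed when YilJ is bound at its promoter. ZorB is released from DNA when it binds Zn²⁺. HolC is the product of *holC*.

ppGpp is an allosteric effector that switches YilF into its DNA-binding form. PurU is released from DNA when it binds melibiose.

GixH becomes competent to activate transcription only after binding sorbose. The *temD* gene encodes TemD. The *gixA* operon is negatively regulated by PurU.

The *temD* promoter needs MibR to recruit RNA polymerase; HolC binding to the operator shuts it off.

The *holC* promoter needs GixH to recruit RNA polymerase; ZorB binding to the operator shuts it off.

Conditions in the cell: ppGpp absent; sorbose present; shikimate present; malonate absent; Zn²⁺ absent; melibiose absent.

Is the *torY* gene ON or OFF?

Shikimate is present, so QilF is active.
Zn²⁺ is absent, so ZorB is active.
Sorbose is present, so GixH is active.
With repressor ZorB bound, *holC* is not transcribed.
So HolC is not produced.
Malonate is absent, so YilJ is inactive.
Required activator YilJ is absent, so *mibR* is not transcribed.
So MibR is not produced.
Required activator MibR is absent, so *temD* is not transcribed.
So TemD is not produced.
ppGpp is absent, so YilF is inactive.
Required activator YilF is absent, so *bexG* is not transcribed.
So BexG is not produced.
With repressor QilF bound, *torY* is not transcribed.

OFF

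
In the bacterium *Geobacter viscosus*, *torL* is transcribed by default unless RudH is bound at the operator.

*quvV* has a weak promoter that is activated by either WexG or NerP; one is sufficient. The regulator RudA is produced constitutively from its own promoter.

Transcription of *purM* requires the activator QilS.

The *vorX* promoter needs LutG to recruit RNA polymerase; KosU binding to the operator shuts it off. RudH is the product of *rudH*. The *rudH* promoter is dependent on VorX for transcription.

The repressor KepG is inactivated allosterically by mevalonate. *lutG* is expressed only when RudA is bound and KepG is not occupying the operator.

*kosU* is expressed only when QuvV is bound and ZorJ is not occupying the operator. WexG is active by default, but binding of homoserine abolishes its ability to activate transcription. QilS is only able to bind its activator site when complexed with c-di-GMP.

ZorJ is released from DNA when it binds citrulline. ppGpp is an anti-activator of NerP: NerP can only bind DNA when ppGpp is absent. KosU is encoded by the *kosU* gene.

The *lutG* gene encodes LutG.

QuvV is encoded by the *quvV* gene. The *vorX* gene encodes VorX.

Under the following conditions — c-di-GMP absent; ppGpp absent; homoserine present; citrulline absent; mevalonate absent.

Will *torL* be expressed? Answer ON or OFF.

Homoserine is present, so WexG is inactive.
ppGpp is absent, so NerP is active.
Activator NerP is present, so *quvV* is transcribed.
So QuvV is produced and active.
Citrulline is absent, so ZorJ is active.
With repressor ZorJ bound, *kosU* is not transcribed.
So KosU is not produced.
Mevalonate is absent, so KepG is active.
RudA is produced constitutively and is active.
With repressor KepG bound, *lutG* is not transcribed.
So LutG is not produced.
Required activator LutG is absent, so *vorX* is not transcribed.
So VorX is not produced.
Required activator VorX is absent, so *rudH* is not transcribed.
So RudH is not produced.
With no repressor bound, *torL* is transcribed.

ON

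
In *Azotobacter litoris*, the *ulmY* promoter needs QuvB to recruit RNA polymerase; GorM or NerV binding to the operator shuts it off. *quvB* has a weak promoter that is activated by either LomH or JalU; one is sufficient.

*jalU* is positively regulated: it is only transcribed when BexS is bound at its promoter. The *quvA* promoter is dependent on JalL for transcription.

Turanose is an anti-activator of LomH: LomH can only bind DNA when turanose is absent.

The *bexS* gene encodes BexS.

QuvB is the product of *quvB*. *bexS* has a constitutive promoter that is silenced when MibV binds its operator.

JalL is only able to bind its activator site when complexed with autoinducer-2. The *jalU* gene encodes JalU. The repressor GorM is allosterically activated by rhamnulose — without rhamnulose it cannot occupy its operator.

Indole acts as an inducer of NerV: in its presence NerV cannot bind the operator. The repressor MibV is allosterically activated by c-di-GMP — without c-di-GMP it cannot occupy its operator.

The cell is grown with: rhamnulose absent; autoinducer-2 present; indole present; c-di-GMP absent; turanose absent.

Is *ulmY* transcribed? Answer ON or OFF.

ON

Rhamnulose is absent, so GorM is inactive.
Turanose is absent, so LomH is active.
c-di-GMP is absent, so MibV is inactive.
With no repressor bound, *bexS* is transcribed.
So BexS is produced and active.
No repressor is bound and BexS is active, so *jalU* is transcribed.
So JalU is produced and active.
Activator LomH is present, so *quvB* is transcribed.
So QuvB is produced and active.
Indole is present, so NerV is inactive.
No repressor is bound and QuvB is active, so *ulmY* is transcribed.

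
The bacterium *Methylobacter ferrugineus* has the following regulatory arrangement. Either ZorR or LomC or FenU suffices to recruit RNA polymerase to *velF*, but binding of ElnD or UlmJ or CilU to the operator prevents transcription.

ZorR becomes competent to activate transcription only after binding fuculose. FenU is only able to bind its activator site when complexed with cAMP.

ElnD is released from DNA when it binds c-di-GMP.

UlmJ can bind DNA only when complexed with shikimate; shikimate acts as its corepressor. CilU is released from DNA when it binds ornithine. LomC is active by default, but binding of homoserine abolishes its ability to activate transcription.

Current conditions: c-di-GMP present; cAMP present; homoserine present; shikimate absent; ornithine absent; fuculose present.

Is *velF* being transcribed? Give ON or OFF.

Fuculose is present, so ZorR is active.
c-di-GMP is present, so ElnD is inactive.
Homoserine is present, so LomC is inactive.
cAMP is present, so FenU is active.
Shikimate is absent, so UlmJ is inactive.
Ornithine is absent, so CilU is active.
With repressor CilU bound, *velF* is not transcribed.

OFF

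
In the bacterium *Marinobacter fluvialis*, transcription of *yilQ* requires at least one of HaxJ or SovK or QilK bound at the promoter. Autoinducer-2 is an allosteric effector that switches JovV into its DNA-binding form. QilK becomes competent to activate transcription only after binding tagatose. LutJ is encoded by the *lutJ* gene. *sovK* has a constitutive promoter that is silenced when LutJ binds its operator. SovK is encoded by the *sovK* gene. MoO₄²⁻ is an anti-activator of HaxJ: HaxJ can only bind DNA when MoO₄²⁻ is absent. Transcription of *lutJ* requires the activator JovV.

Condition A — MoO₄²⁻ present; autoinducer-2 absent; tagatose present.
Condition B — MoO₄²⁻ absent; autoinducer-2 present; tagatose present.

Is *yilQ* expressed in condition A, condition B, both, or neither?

both

Condition A:
MoO₄²⁻ is present, so HaxJ is inactive.
Autoinducer-2 is absent, so JovV is inactive.
Required activator JovV is absent, so *lutJ* is not transcribed.
So LutJ is not produced.
With no repressor bound, *sovK* is transcribed.
So SovK is produced and active.
Tagatose is present, so QilK is active.
Activator SovK is present, so *yilQ* is transcribed.
→ *yilQ* is ON in A.
Condition B:
MoO₄²⁻ is absent, so HaxJ is active.
Autoinducer-2 is present, so JovV is active.
No repressor is bound and JovV is active, so *lutJ* is transcribed.
So LutJ is produced and active.
With repressor LutJ bound, *sovK* is not transcribed.
So SovK is not produced.
Tagatose is present, so QilK is active.
Activator HaxJ is present, so *yilQ* is transcribed.
→ *yilQ* is ON in B.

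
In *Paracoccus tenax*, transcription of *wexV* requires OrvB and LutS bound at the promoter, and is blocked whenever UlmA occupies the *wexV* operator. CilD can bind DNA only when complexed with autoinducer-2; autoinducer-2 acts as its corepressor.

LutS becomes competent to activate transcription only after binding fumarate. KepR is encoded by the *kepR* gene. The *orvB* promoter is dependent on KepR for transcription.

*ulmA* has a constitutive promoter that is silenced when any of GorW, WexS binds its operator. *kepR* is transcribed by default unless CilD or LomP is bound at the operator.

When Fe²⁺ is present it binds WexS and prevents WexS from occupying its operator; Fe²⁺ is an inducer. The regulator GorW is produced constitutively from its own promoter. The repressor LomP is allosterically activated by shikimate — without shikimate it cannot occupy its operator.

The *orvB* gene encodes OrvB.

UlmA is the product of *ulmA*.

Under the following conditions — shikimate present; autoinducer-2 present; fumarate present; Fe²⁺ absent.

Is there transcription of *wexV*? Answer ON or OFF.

Autoinducer-2 is present, so CilD is active.
Shikimate is present, so LomP is active.
With repressor CilD bound, *kepR* is not transcribed.
So KepR is not produced.
Required activator KepR is absent, so *orvB* is not transcribed.
So OrvB is not produced.
GorW is produced constitutively and is active.
Fe²⁺ is absent, so WexS is active.
With repressor GorW bound, *ulmA* is not transcribed.
So UlmA is not produced.
Fumarate is present, so LutS is active.
Required activator OrvB is absent, so *wexV* is not transcribed.

OFF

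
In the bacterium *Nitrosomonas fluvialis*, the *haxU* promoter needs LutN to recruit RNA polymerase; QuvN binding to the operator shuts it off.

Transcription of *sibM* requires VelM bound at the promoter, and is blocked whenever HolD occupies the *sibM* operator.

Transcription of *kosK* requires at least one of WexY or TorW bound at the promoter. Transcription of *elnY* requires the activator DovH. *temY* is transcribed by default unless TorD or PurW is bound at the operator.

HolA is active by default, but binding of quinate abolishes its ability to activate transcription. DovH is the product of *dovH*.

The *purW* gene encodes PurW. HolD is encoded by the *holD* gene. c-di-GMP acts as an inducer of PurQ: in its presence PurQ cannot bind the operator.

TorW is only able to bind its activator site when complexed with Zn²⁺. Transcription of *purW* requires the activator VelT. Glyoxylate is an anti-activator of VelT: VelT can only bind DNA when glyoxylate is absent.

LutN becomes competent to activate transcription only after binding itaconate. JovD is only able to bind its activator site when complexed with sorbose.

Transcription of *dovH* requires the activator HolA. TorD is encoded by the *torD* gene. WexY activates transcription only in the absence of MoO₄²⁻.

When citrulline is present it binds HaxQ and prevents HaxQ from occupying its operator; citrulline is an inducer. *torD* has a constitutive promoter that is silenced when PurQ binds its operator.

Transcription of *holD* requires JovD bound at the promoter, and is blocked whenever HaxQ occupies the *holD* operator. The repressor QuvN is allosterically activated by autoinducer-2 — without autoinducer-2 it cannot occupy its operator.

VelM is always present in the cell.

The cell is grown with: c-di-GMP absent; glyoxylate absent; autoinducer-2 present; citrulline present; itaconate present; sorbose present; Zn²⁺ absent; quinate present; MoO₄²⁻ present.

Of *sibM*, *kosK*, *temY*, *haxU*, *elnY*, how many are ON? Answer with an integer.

0

VelM is produced constitutively and is active.
Sorbose is present, so JovD is active.
Citrulline is present, so HaxQ is inactive.
No repressor is bound and JovD is active, so *holD* is transcribed.
So HolD is produced and active.
With repressor HolD bound, *sibM* is not transcribed.
→ *sibM* is OFF.
MoO₄²⁻ is present, so WexY is inactive.
Zn²⁺ is absent, so TorW is inactive.
No activator is available at the *kosK* promoter, so *kosK* is not transcribed.
→ *kosK* is OFF.
c-di-GMP is absent, so PurQ is active.
With repressor PurQ bound, *torD* is not transcribed.
So TorD is not produced.
Glyoxylate is absent, so VelT is active.
No repressor is bound and VelT is active, so *purW* is transcribed.
So PurW is produced and active.
With repressor PurW bound, *temY* is not transcribed.
→ *temY* is OFF.
Autoinducer-2 is present, so QuvN is active.
Itaconate is present, so LutN is active.
With repressor QuvN bound, *haxU* is not transcribed.
→ *haxU* is OFF.
Quinate is present, so HolA is inactive.
Required activator HolA is absent, so *dovH* is not transcribed.
So DovH is not produced.
Required activator DovH is absent, so *elnY* is not transcribed.
→ *elnY* is OFF.
0 of the 5 genes are transcribed.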